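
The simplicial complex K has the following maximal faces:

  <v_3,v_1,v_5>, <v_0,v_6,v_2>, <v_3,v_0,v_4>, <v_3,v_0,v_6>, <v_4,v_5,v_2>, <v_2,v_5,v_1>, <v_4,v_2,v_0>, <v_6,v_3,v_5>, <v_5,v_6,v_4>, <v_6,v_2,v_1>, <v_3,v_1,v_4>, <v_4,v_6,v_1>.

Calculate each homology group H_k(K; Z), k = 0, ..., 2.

H_0 = Z,  H_1 = Z/2,  H_2 = 0.

Order the vertices as v_0 < v_1 < v_2 < v_3 < v_4 < v_5 < v_6. Listing each simplex with vertices in this order, K has dimension 2 with simplices:

  0-simplices (7): [v_0], [v_1], [v_2], [v_3], [v_4], [v_5], [v_6]
  1-simplices (18): (18 of them)
  2-simplices (12): (12 of them)

giving chain groups C_0 ≅ Z^7, C_1 ≅ Z^18, C_2 ≅ Z^12.

Boundary ∂_1: C_1 → C_0 is given by ∂[p,q] = [q] − [p]. For instance
  ∂[v_0,v_6] = [v_6] − [v_0].
The 7×18 boundary matrix has rank 6 and Smith normal form diag(1,1,1,1,1,1).

∂_2: C_2 → C_1 acts by ∂[p,q,r] = [q,r] − [p,r] + [p,q]. For instance
  ∂[v_1,v_4,v_6] = [v_4,v_6] − [v_1,v_6] + [v_1,v_4],
  ∂[v_0,v_3,v_6] = [v_3,v_6] − [v_0,v_6] + [v_0,v_3].
The 18×12 boundary matrix has rank 12 and Smith normal form diag(1,1,1,1,1,1,1,1,1,1,1,2).

Computing H_k = (kernel of ∂_k) / (image of ∂_{k+1}):

  H_0: rank C_0 − rank ∂_1 = 7 − 6 = 1, and the invariant factors of ∂_1 are all 1, so H_0 ≅ Z.
  H_1: rank ker ∂_1 − rank ∂_2 = (18 − 6) − 12 = 0, and ∂_2 has invariant factor 2 > 1, so H_1 ≅ Z/2.
  H_2: rank ker ∂_2 − rank ∂_3 = (12 − 12) − 0 = 0, and there is no ∂_3, so H_2 ≅ 0.

As a check, the Euler characteristic is 7 − 18 + 12 = 1, which agrees with 1 − 0 + 0 = 1.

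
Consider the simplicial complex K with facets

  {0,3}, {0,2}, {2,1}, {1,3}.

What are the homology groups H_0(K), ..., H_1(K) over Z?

Take the total order 0 < 1 < 2 < 3 on the vertex set. Then K (dimension 1) consists of the simplices:

  0-simplices (4): [0], [1], [2], [3]
  1-simplices (4): [0,2], [0,3], [1,2], [1,3]

giving chain groups C_0 ≅ Z^4, C_1 ≅ Z^4.

∂_1: C_1 → C_0 sends each edge [p,q] (with p < q) to q − p.
This gives a 4×4 integer matrix of rank 3; reducing to Smith normal form yields diagonal entries (1,1,1).

Reading off H_k = ker ∂_k / im ∂_{k+1}:

  H_0: rank C_0 − rank ∂_1 = 4 − 3 = 1, and the invariant factors of ∂_1 are all 1, so H_0 ≅ Z.
  H_1: rank ker ∂_1 − rank ∂_2 = (4 − 3) − 0 = 1, and there is no ∂_2, so H_1 ≅ Z.

(K is a triangulation of the circle S^1.)

H_0 = Z,  H_1 = Z.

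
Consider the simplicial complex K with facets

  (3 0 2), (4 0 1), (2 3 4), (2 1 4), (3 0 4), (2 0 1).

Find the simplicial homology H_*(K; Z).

We work with the vertex ordering 0 < 1 < 2 < 3 < 4. The simplices of K, each written with vertices in increasing order, are:

  0-simplices (5): [0], [1], [2], [3], [4]
  1-simplices (9): [0,1], [0,2], [0,3], [0,4], [1,2], [1,4], [2,3], [2,4], [3,4]
  2-simplices (6): [0,1,2], [0,1,4], [0,2,3], [0,3,4], [1,2,4], [2,3,4]

so the chain groups are C_0 ≅ Z^5, C_1 ≅ Z^9, C_2 ≅ Z^6.

∂_1: C_1 → C_0 is given by ∂[p,q] = [q] − [p]. For instance
  ∂[1,2] = [2] − [1].
The resulting 5×9 matrix has rank 4, and its Smith normal form has invariant factors (1,1,1,1).

∂_2: C_2 → C_1 acts by ∂[p,q,r] = [q,r] − [p,r] + [p,q]. For instance
  ∂[0,2,3] = [2,3] − [0,3] + [0,2],
  ∂[0,1,2] = [1,2] − [0,2] + [0,1].
The resulting 9×6 matrix has rank 5, and its Smith normal form has invariant factors (1,1,1,1,1).

Computing H_k = (kernel of ∂_k) / (image of ∂_{k+1}):

  H_0: rank C_0 − rank ∂_1 = 5 − 4 = 1, and the invariant factors of ∂_1 are all 1, so H_0 = Z.
  H_1: rank ker ∂_1 − rank ∂_2 = (9 − 4) − 5 = 0, and the invariant factors of ∂_2 are all 1, so H_1 = 0.
  H_2: rank ker ∂_2 − rank ∂_3 = (6 − 5) − 0 = 1, and there is no ∂_3, so H_2 = Z.

(K is a triangulation of the 2-sphere S^2.)

H_0 ≅ Z,  H_1 = 0,  H_2 ≅ Z.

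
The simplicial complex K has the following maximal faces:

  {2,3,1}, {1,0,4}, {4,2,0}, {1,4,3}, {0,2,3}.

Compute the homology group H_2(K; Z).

Fix the vertex order 0 < 1 < 2 < 3 < 4 and write every simplex with vertices in increasing order. Then dim K = 2 and the simplices of K are:

  0-simplices (5): [0], [1], [2], [3], [4]
  1-simplices (10): [0,1], [0,2], [0,3], [0,4], [1,2], [1,3], [1,4], [2,3], [2,4], [3,4]
  2-simplices (5): [0,1,4], [0,2,3], [0,2,4], [1,2,3], [1,3,4]

Hence C_0 ≅ Z^5, C_1 ≅ Z^10, C_2 ≅ Z^5.

The boundary map ∂_1: C_1 → C_0 is given by ∂[p,q] = [q] − [p]. For instance
  ∂[0,2] = [2] − [0].
The 5×10 boundary matrix has rank 4 and Smith normal form diag(1,1,1,1).

The boundary map ∂_2: C_2 → C_1 sends each 2-simplex [p,q,r] to [q,r] − [p,r] + [p,q]. For instance
  ∂[0,1,4] = [1,4] − [0,4] + [0,1],
  ∂[1,3,4] = [3,4] − [1,4] + [1,3].
The 10×5 boundary matrix has rank 5 and Smith normal form diag(1,1,1,1,1).

From H_k ≅ ker(∂_k) / im(∂_{k+1}) we obtain:

  H_2: rank ker ∂_2 − rank ∂_3 = (5 − 5) − 0 = 0, and there is no ∂_3, so H_2 ≅ 0.

H_2 = 0.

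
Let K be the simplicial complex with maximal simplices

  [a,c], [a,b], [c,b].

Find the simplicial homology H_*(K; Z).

H_0 ≅ Z,  H_1 ≅ Z.

Fix the vertex order a < b < c and write every simplex with vertices in increasing order. Then dim K = 1 and the simplices of K are:

  0-simplices (3): a, b, c
  1-simplices (3): ab, ac, bc

giving chain groups C_0 ≅ Z^3, C_1 ≅ Z^3.

Boundary ∂_1: C_1 → C_0 maps an edge to its endpoints' difference, ∂[p,q] = q − p. For instance
  ∂ac = c − a.
The resulting 3×3 matrix has rank 2, and its Smith normal form has invariant factors (1,1).

From H_k ≅ ker(∂_k) / im(∂_{k+1}) we obtain:

  H_0: rank C_0 − rank ∂_1 = 3 − 2 = 1, and the invariant factors of ∂_1 are all 1, so H_0 ≅ Z.
  H_1: rank ker ∂_1 − rank ∂_2 = (3 − 2) − 0 = 1, and there is no ∂_2, so H_1 ≅ Z.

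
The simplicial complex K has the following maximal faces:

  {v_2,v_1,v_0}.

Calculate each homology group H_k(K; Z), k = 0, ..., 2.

H_0 = Z,  H_1 = 0,  H_2 = 0.

K has 3 vertices, 3 edges, 1 triangle.
rank ∂_0 = 0, rank ∂_1 = 2 ⇒ b_0 = 3 − 0 − 2 = 1; all invariant factors of ∂_1 are 1 so no torsion. So H_0 = Z.
rank ∂_1 = 2, rank ∂_2 = 1 ⇒ b_1 = 3 − 2 − 1 = 0; all invariant factors of ∂_2 are 1 so no torsion. So H_1 = 0.
rank ∂_2 = 1, rank ∂_3 = 0 ⇒ b_2 = 1 − 1 − 0 = 0. So H_2 = 0.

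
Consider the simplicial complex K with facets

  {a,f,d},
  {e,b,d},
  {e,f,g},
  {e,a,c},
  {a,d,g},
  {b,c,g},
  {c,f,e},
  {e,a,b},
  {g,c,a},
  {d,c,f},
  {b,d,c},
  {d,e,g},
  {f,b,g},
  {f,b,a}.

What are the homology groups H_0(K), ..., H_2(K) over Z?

Order the vertices as a < b < c < d < e < f < g. Listing each simplex with vertices in this order, K has dimension 2 with simplices:

  0-simplices (7): a, b, c, d, e, f, g
  1-simplices (21): ab, ac, ad, ae, af, ag, bc, bd, be, bf, bg, cd, ce, cf, cg, de, df, dg, ef, eg, fg
  2-simplices (14): abe, abf, ace, acg, adf, adg, bcd, bcg, bde, bfg, cdf, cef, deg, efg

so the chain groups are C_0 ≅ Z^7, C_1 ≅ Z^21, C_2 ≅ Z^14.

Boundary ∂_1: C_1 → C_0 is given by ∂[p,q] = [q] − [p].
The 7×21 boundary matrix has rank 6 and Smith normal form diag(1,1,1,1,1,1).

The boundary map ∂_2: C_2 → C_1 maps a triangle to the signed sum of its edges. For instance
  ∂adf = df − af + ad,
  ∂deg = eg − dg + de.
The 21×14 boundary matrix has rank 13 and Smith normal form diag(1,1,1,1,1,1,1,1,1,1,1,1,1).

Reading off H_k = ker ∂_k / im ∂_{k+1}:

  H_0: rank C_0 − rank ∂_1 = 7 − 6 = 1, and the invariant factors of ∂_1 are all 1, so H_0 ≅ Z.
  H_1: rank ker ∂_1 − rank ∂_2 = (21 − 6) − 13 = 2, and the invariant factors of ∂_2 are all 1, so H_1 ≅ Z^2.
  H_2: rank ker ∂_2 − rank ∂_3 = (14 − 13) − 0 = 1, and there is no ∂_3, so H_2 ≅ Z.

H_0 ≅ Z,  H_1 ≅ Z^2,  H_2 ≅ Z.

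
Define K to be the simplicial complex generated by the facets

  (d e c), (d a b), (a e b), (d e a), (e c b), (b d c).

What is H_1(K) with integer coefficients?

H_1 = 0.

Order the vertices as a < b < c < d < e. Listing each simplex with vertices in this order, K has dimension 2 with simplices:

  0-simplices (5): a, b, c, d, e
  1-simplices (9): ab, ad, ae, bc, bd, be, cd, ce, de
  2-simplices (6): abd, abe, ade, bcd, bce, cde

giving chain groups C_0 ≅ Z^5, C_1 ≅ Z^9, C_2 ≅ Z^6.

∂_1: C_1 → C_0 sends each edge [p,q] (with p < q) to q − p. For instance
  ∂ab = b − a.
The resulting 5×9 matrix has rank 4, and its Smith normal form has invariant factors (1,1,1,1).

∂_2: C_2 → C_1 acts by ∂[p,q,r] = [q,r] − [p,r] + [p,q]. For instance
  ∂ade = de − ae + ad,
  ∂abd = bd − ad + ab.
The resulting 9×6 matrix has rank 5, and its Smith normal form has invariant factors (1,1,1,1,1).

Computing H_k = (kernel of ∂_k) / (image of ∂_{k+1}):

  H_1: rank ker ∂_1 − rank ∂_2 = (9 − 4) − 5 = 0, and the invariant factors of ∂_2 are all 1, so H_1 ≅ 0.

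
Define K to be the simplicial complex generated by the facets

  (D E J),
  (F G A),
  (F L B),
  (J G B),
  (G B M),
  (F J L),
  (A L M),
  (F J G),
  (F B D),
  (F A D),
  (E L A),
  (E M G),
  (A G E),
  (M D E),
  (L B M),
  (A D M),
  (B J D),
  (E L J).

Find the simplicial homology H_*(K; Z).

H_0 = Z,  H_1 = Z ⊕ Z/2,  H_2 = 0.

K has 9 vertices, 27 edges, 18 triangles.
rank ∂_0 = 0, rank ∂_1 = 8 ⇒ b_0 = 9 − 0 − 8 = 1; all invariant factors of ∂_1 are 1 so no torsion. So H_0 = Z.
rank ∂_1 = 8, rank ∂_2 = 18 ⇒ b_1 = 27 − 8 − 18 = 1; ∂_2 has invariant factor(s) [2] giving torsion. So H_1 = Z ⊕ Z/2.
rank ∂_2 = 18, rank ∂_3 = 0 ⇒ b_2 = 18 − 18 − 0 = 0. So H_2 = 0.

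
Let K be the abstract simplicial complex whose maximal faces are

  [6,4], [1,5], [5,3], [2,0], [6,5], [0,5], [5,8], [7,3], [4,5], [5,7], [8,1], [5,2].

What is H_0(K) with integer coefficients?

We work with the vertex ordering 0 < 1 < 2 < 3 < 4 < 5 < 6 < 7 < 8. The simplices of K, each written with vertices in increasing order, are:

  0-simplices (9): [0], [1], [2], [3], [4], [5], [6], [7], [8]
  1-simplices (12): [0,2], [0,5], [1,5], [1,8], [2,5], [3,5], [3,7], [4,5], [4,6], [5,6], [5,7], [5,8]

Hence C_0 ≅ Z^9, C_1 ≅ Z^12.

∂_1: C_1 → C_0 is given by ∂[p,q] = [q] − [p].
This gives a 9×12 integer matrix of rank 8; reducing to Smith normal form yields diagonal entries (1,1,1,1,1,1,1,1).

Now H_k = ker ∂_k / im ∂_{k+1}, so:

  H_0: rank C_0 − rank ∂_1 = 9 − 8 = 1, and the invariant factors of ∂_1 are all 1, so H_0 ≅ Z.

(K is a triangulation of a wedge of 4 circles.)

H_0 = Z.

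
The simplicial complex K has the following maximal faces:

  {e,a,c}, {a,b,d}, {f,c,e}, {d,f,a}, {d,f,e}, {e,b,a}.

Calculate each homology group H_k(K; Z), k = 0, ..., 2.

Fix the vertex order a < b < c < d < e < f and write every simplex with vertices in increasing order. Then dim K = 2 and the simplices of K are:

  0-simplices (6): a, b, c, d, e, f
  1-simplices (12): ab, ac, ad, ae, af, bd, be, ce, cf, de, df, ef
  2-simplices (6): abd, abe, ace, adf, cef, def

so the chain groups are C_0 ≅ Z^6, C_1 ≅ Z^12, C_2 ≅ Z^6.

∂_1: C_1 → C_0 maps an edge to its endpoints' difference, ∂[p,q] = q − p. For instance
  ∂ef = f − e.
This gives a 6×12 integer matrix of rank 5; reducing to Smith normal form yields diagonal entries (1,1,1,1,1).

The boundary map ∂_2: C_2 → C_1 acts by ∂[p,q,r] = [q,r] − [p,r] + [p,q]. For instance
  ∂cef = ef − cf + ce,
  ∂abd = bd − ad + ab.
As a 12×6 matrix over Z this has rank 6, with invariant factors (1,1,1,1,1,1).

Reading off H_k = ker ∂_k / im ∂_{k+1}:

  H_0: rank C_0 − rank ∂_1 = 6 − 5 = 1, and the invariant factors of ∂_1 are all 1, so H_0 ≅ Z.
  H_1: rank ker ∂_1 − rank ∂_2 = (12 − 5) − 6 = 1, and the invariant factors of ∂_2 are all 1, so H_1 ≅ Z.
  H_2: rank ker ∂_2 − rank ∂_3 = (6 − 6) − 0 = 0, and there is no ∂_3, so H_2 ≅ 0.

(K is a triangulation of the cylinder S^1 x I.)

H_0 ≅ Z,  H_1 ≅ Z,  H_2 = 0.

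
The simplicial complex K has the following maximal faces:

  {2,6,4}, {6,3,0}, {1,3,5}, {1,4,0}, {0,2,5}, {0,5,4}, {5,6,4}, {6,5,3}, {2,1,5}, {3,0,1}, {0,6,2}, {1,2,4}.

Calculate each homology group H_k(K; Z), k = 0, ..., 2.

Fix the vertex order 0 < 1 < 2 < 3 < 4 < 5 < 6 and write every simplex with vertices in increasing order. Then dim K = 2 and the simplices of K are:

  0-simplices (7): [0], [1], [2], [3], [4], [5], [6]
  1-simplices (18): [0,1], [0,2], [0,3], [0,4], [0,5], [0,6], [1,2], [1,3], [1,4], [1,5], [2,4], [2,5], [2,6], [3,5], [3,6], [4,5], [4,6], [5,6]
  2-simplices (12): [0,1,3], [0,1,4], [0,2,5], [0,2,6], [0,3,6], [0,4,5], [1,2,4], [1,2,5], [1,3,5], [2,4,6], [3,5,6], [4,5,6]

giving chain groups C_0 ≅ Z^7, C_1 ≅ Z^18, C_2 ≅ Z^12.

Boundary ∂_1: C_1 → C_0 maps an edge to its endpoints' difference, ∂[p,q] = q − p. For instance
  ∂[0,5] = [5] − [0].
The 7×18 boundary matrix has rank 6 and Smith normal form diag(1,1,1,1,1,1).

∂_2: C_2 → C_1 sends each 2-simplex [p,q,r] to [q,r] − [p,r] + [p,q]. For instance
  ∂[0,1,4] = [1,4] − [0,4] + [0,1],
  ∂[1,2,5] = [2,5] − [1,5] + [1,2].
The resulting 18×12 matrix has rank 12, and its Smith normal form has invariant factors (1,1,1,1,1,1,1,1,1,1,1,2).

Computing H_k = (kernel of ∂_k) / (image of ∂_{k+1}):

  H_0: rank C_0 − rank ∂_1 = 7 − 6 = 1, and the invariant factors of ∂_1 are all 1, so H_0 = Z.
  H_1: rank ker ∂_1 − rank ∂_2 = (18 − 6) − 12 = 0, and ∂_2 has invariant factor 2 > 1, so H_1 = Z/2Z.
  H_2: rank ker ∂_2 − rank ∂_3 = (12 − 12) − 0 = 0, and there is no ∂_3, so H_2 = 0.

As a check, the Euler characteristic is 7 − 18 + 12 = 1, which agrees with 1 − 0 + 0 = 1.
(K is a triangulation of the real projective plane RP^2.)

H_0 = Z,  H_1 = Z/2Z,  H_2 = 0.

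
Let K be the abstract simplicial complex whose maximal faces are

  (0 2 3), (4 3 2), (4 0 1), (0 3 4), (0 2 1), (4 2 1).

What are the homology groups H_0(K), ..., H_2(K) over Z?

H_0 = Z,  H_1 = 0,  H_2 = Z.

We work with the vertex ordering 0 < 1 < 2 < 3 < 4. The simplices of K, each written with vertices in increasing order, are:

  0-simplices (5): [0], [1], [2], [3], [4]
  1-simplices (9): [0,1], [0,2], [0,3], [0,4], [1,2], [1,4], [2,3], [2,4], [3,4]
  2-simplices (6): [0,1,2], [0,1,4], [0,2,3], [0,3,4], [1,2,4], [2,3,4]

so the chain groups are C_0 ≅ Z^5, C_1 ≅ Z^9, C_2 ≅ Z^6.

The boundary map ∂_1: C_1 → C_0 is given by ∂[p,q] = [q] − [p].
As a 5×9 matrix over Z this has rank 4, with invariant factors (1,1,1,1).

The boundary map ∂_2: C_2 → C_1 maps a triangle to the signed sum of its edges. For instance
  ∂[0,2,3] = [2,3] − [0,3] + [0,2],
  ∂[0,1,4] = [1,4] − [0,4] + [0,1].
The 9×6 boundary matrix has rank 5 and Smith normal form diag(1,1,1,1,1).

Reading off H_k = ker ∂_k / im ∂_{k+1}:

  H_0: rank C_0 − rank ∂_1 = 5 − 4 = 1, and the invariant factors of ∂_1 are all 1, so H_0 ≅ Z.
  H_1: rank ker ∂_1 − rank ∂_2 = (9 − 4) − 5 = 0, and the invariant factors of ∂_2 are all 1, so H_1 ≅ 0.
  H_2: rank ker ∂_2 − rank ∂_3 = (6 − 5) − 0 = 1, and there is no ∂_3, so H_2 ≅ Z.

As a check, the Euler characteristic is 5 − 9 + 6 = 2, which agrees with 1 − 0 + 1 = 2.
(K is a triangulation of the 2-sphere S^2.)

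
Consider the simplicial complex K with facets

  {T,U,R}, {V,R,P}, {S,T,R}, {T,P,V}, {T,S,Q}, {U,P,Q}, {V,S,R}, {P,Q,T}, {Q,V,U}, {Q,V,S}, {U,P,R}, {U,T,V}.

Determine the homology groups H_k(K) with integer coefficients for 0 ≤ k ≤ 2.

We work with the vertex ordering P < Q < R < S < T < U < V. The simplices of K, each written with vertices in increasing order, are:

  0-simplices (7): P, Q, R, S, T, U, V
  1-simplices (18): PQ, PR, PT, PU, PV, QS, QT, QU, QV, RS, RT, RU, RV, ST, SV, TU, TV, UV
  2-simplices (12): PQT, PQU, PRU, PRV, PTV, QST, QSV, QUV, RST, RSV, RTU, TUV

Hence C_0 ≅ Z^7, C_1 ≅ Z^18, C_2 ≅ Z^12.

Boundary ∂_1: C_1 → C_0 sends each edge [p,q] (with p < q) to q − p.
The resulting 7×18 matrix has rank 6, and its Smith normal form has invariant factors (1,1,1,1,1,1).

Boundary ∂_2: C_2 → C_1 sends each 2-simplex [p,q,r] to [q,r] − [p,r] + [p,q]. For instance
  ∂QUV = UV − QV + QU,
  ∂QSV = SV − QV + QS.
This gives a 18×12 integer matrix of rank 12; reducing to Smith normal form yields diagonal entries (1,1,1,1,1,1,1,1,1,1,1,2).

Computing H_k = (kernel of ∂_k) / (image of ∂_{k+1}):

  H_0: rank C_0 − rank ∂_1 = 7 − 6 = 1, and the invariant factors of ∂_1 are all 1, so H_0 ≅ Z.
  H_1: rank ker ∂_1 − rank ∂_2 = (18 − 6) − 12 = 0, and ∂_2 has invariant factor 2 > 1, so H_1 ≅ Z_2.
  H_2: rank ker ∂_2 − rank ∂_3 = (12 − 12) − 0 = 0, and there is no ∂_3, so H_2 ≅ 0.

As a check, the Euler characteristic is 7 − 18 + 12 = 1, which agrees with 1 − 0 + 0 = 1.
(K is a triangulation of the real projective plane RP^2.)

H_0 = Z,  H_1 = Z_2,  H_2 = 0.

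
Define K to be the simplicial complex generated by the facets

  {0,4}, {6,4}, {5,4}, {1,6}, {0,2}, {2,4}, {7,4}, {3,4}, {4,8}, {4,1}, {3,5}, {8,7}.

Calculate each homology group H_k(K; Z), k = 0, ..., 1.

We work with the vertex ordering 0 < 1 < 2 < 3 < 4 < 5 < 6 < 7 < 8. The simplices of K, each written with vertices in increasing order, are:

  0-simplices (9): [0], [1], [2], [3], [4], [5], [6], [7], [8]
  1-simplices (12): [0,2], [0,4], [1,4], [1,6], [2,4], [3,4], [3,5], [4,5], [4,6], [4,7], [4,8], [7,8]

Hence C_0 ≅ Z^9, C_1 ≅ Z^12.

∂_1: C_1 → C_0 is given by ∂[p,q] = [q] − [p]. For instance
  ∂[4,7] = [7] − [4].
This gives a 9×12 integer matrix of rank 8; reducing to Smith normal form yields diagonal entries (1,1,1,1,1,1,1,1).

Computing H_k = (kernel of ∂_k) / (image of ∂_{k+1}):

  H_0: rank C_0 − rank ∂_1 = 9 − 8 = 1, and the invariant factors of ∂_1 are all 1, so H_0 = Z.
  H_1: rank ker ∂_1 − rank ∂_2 = (12 − 8) − 0 = 4, and there is no ∂_2, so H_1 = Z^4.

H_0 = Z,  H_1 = Z^4.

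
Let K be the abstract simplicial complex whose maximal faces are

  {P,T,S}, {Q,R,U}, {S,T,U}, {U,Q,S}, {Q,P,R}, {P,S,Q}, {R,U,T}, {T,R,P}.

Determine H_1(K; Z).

H_1 ≅ 0.

Order the vertices as P < Q < R < S < T < U. Listing each simplex with vertices in this order, K has dimension 2 with simplices:

  0-simplices (6): P, Q, R, S, T, U
  1-simplices (12): PQ, PR, PS, PT, QR, QS, QU, RT, RU, ST, SU, TU
  2-simplices (8): PQR, PQS, PRT, PST, QRU, QSU, RTU, STU

Hence C_0 ≅ Z^6, C_1 ≅ Z^12, C_2 ≅ Z^8.

The boundary map ∂_1: C_1 → C_0 is given by ∂[p,q] = [q] − [p].
This gives a 6×12 integer matrix of rank 5; reducing to Smith normal form yields diagonal entries (1,1,1,1,1).

Boundary ∂_2: C_2 → C_1 maps a triangle to the signed sum of its edges. For instance
  ∂PQS = QS − PS + PQ,
  ∂RTU = TU − RU + RT.
As a 12×8 matrix over Z this has rank 7, with invariant factors (1,1,1,1,1,1,1).

Now H_k = ker ∂_k / im ∂_{k+1}, so:

  H_1: rank ker ∂_1 − rank ∂_2 = (12 − 5) − 7 = 0, and the invariant factors of ∂_2 are all 1, so H_1 = 0.

(K is a triangulation of the 2-sphere S^2.)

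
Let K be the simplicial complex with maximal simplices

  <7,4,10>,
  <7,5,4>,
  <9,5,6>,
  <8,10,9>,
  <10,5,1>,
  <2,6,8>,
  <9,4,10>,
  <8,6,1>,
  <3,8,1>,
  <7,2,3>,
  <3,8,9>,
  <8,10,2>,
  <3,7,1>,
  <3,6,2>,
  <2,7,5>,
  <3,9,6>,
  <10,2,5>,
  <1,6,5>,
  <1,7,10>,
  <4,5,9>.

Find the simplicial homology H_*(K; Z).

H_0 ≅ Z,  H_1 ≅ Z ⊕ Z/2,  H_2 = 0.

We work with the vertex ordering 1 < 2 < 3 < 4 < 5 < 6 < 7 < 8 < 9 < 10. The simplices of K, each written with vertices in increasing order, are:

  0-simplices (10): [1], [2], [3], [4], [5], [6], [7], [8], [9], [10]
  1-simplices (30): (30 of them)
  2-simplices (20): (20 of them)

giving chain groups C_0 ≅ Z^10, C_1 ≅ Z^30, C_2 ≅ Z^20.

Boundary ∂_1: C_1 → C_0 maps an edge to its endpoints' difference, ∂[p,q] = q − p.
The 10×30 boundary matrix has rank 9 and Smith normal form diag(1,1,1,1,1,1,1,1,1).

∂_2: C_2 → C_1 acts by ∂[p,q,r] = [q,r] − [p,r] + [p,q]. For instance
  ∂[8,9,10] = [9,10] − [8,10] + [8,9],
  ∂[2,8,10] = [8,10] − [2,10] + [2,8].
As a 30×20 matrix over Z this has rank 20, with invariant factors (1,1,1,1,1,1,1,1,1,1,1,1,1,1,1,1,1,1,1,2).

From H_k ≅ ker(∂_k) / im(∂_{k+1}) we obtain:

  H_0: rank C_0 − rank ∂_1 = 10 − 9 = 1, and the invariant factors of ∂_1 are all 1, so H_0 ≅ Z.
  H_1: rank ker ∂_1 − rank ∂_2 = (30 − 9) − 20 = 1, and ∂_2 has invariant factor 2 > 1, so H_1 ≅ Z ⊕ Z/2.
  H_2: rank ker ∂_2 − rank ∂_3 = (20 − 20) − 0 = 0, and there is no ∂_3, so H_2 ≅ 0.

(K is a triangulation of the Klein bottle.)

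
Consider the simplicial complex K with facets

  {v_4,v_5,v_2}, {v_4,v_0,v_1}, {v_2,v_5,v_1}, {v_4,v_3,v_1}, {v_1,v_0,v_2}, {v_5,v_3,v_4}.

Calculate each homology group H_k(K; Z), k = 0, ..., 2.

H_0 ≅ Z,  H_1 ≅ Z,  H_2 = 0.

Order the vertices as v_0 < v_1 < v_2 < v_3 < v_4 < v_5. Listing each simplex with vertices in this order, K has dimension 2 with simplices:

  0-simplices (6): [v_0], [v_1], [v_2], [v_3], [v_4], [v_5]
  1-simplices (12): [v_0,v_1], [v_0,v_2], [v_0,v_4], [v_1,v_2], [v_1,v_3], [v_1,v_4], [v_1,v_5], [v_2,v_4], [v_2,v_5], [v_3,v_4], [v_3,v_5], [v_4,v_5]
  2-simplices (6): [v_0,v_1,v_2], [v_0,v_1,v_4], [v_1,v_2,v_5], [v_1,v_3,v_4], [v_2,v_4,v_5], [v_3,v_4,v_5]

so the chain groups are C_0 ≅ Z^6, C_1 ≅ Z^12, C_2 ≅ Z^6.

Boundary ∂_1: C_1 → C_0 sends each edge [p,q] (with p < q) to q − p.
As a 6×12 matrix over Z this has rank 5, with invariant factors (1,1,1,1,1).

The boundary map ∂_2: C_2 → C_1 acts by ∂[p,q,r] = [q,r] − [p,r] + [p,q]. For instance
  ∂[v_1,v_3,v_4] = [v_3,v_4] − [v_1,v_4] + [v_1,v_3],
  ∂[v_3,v_4,v_5] = [v_4,v_5] − [v_3,v_5] + [v_3,v_4].
This gives a 12×6 integer matrix of rank 6; reducing to Smith normal form yields diagonal entries (1,1,1,1,1,1).

From H_k ≅ ker(∂_k) / im(∂_{k+1}) we obtain:

  H_0: rank C_0 − rank ∂_1 = 6 − 5 = 1, and the invariant factors of ∂_1 are all 1, so H_0 ≅ Z.
  H_1: rank ker ∂_1 − rank ∂_2 = (12 − 5) − 6 = 1, and the invariant factors of ∂_2 are all 1, so H_1 ≅ Z.
  H_2: rank ker ∂_2 − rank ∂_3 = (6 − 6) − 0 = 0, and there is no ∂_3, so H_2 ≅ 0.

As a check, the Euler characteristic is 6 − 12 + 6 = 0, which agrees with 1 − 1 + 0 = 0.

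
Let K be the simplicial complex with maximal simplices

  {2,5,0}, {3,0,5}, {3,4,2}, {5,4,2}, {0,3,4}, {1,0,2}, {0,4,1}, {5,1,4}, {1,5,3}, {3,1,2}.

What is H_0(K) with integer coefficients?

H_0 = Z.

Take the total order 0 < 1 < 2 < 3 < 4 < 5 on the vertex set. Then K (dimension 2) consists of the simplices:

  0-simplices (6): [0], [1], [2], [3], [4], [5]
  1-simplices (15): [0,1], [0,2], [0,3], [0,4], [0,5], [1,2], [1,3], [1,4], [1,5], [2,3], [2,4], [2,5], [3,4], [3,5], [4,5]
  2-simplices (10): [0,1,2], [0,1,4], [0,2,5], [0,3,4], [0,3,5], [1,2,3], [1,3,5], [1,4,5], [2,3,4], [2,4,5]

so the chain groups are C_0 ≅ Z^6, C_1 ≅ Z^15, C_2 ≅ Z^10.

Boundary ∂_1: C_1 → C_0 is given by ∂[p,q] = [q] − [p]. For instance
  ∂[3,5] = [5] − [3].
The resulting 6×15 matrix has rank 5, and its Smith normal form has invariant factors (1,1,1,1,1).

∂_2: C_2 → C_1 sends each 2-simplex [p,q,r] to [q,r] − [p,r] + [p,q]. For instance
  ∂[0,3,4] = [3,4] − [0,4] + [0,3],
  ∂[1,2,3] = [2,3] − [1,3] + [1,2].
This gives a 15×10 integer matrix of rank 10; reducing to Smith normal form yields diagonal entries (1,1,1,1,1,1,1,1,1,2).

Reading off H_k = ker ∂_k / im ∂_{k+1}:

  H_0: rank C_0 − rank ∂_1 = 6 − 5 = 1, and the invariant factors of ∂_1 are all 1, so H_0 ≅ Z.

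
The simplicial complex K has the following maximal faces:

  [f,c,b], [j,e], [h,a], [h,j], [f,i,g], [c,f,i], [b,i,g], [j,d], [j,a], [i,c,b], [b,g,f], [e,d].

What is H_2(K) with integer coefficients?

We work with the vertex ordering a < b < c < d < e < f < g < h < i < j. The simplices of K, each written with vertices in increasing order, are:

  0-simplices (10): a, b, c, d, e, f, g, h, i, j
  1-simplices (15): ah, aj, bc, bf, bg, bi, cf, ci, de, dj, ej, fg, fi, gi, hj
  2-simplices (6): bcf, bci, bfg, bgi, cfi, fgi

giving chain groups C_0 ≅ Z^10, C_1 ≅ Z^15, C_2 ≅ Z^6.

The boundary map ∂_1: C_1 → C_0 is given by ∂[p,q] = [q] − [p].
This gives a 10×15 integer matrix of rank 8; reducing to Smith normal form yields diagonal entries (1,1,1,1,1,1,1,1).

∂_2: C_2 → C_1 maps a triangle to the signed sum of its edges. For instance
  ∂bci = ci − bi + bc,
  ∂bgi = gi − bi + bg.
This gives a 15×6 integer matrix of rank 5; reducing to Smith normal form yields diagonal entries (1,1,1,1,1).

From H_k ≅ ker(∂_k) / im(∂_{k+1}) we obtain:

  H_2: rank ker ∂_2 − rank ∂_3 = (6 − 5) − 0 = 1, and there is no ∂_3, so H_2 ≅ Z.

H_2 = Z.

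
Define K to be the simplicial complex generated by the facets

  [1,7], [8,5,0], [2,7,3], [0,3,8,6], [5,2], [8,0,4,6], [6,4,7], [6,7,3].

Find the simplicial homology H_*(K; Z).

Take the total order 0 < 1 < 2 < 3 < 4 < 5 < 6 < 7 < 8 on the vertex set. Then K (dimension 3) consists of the simplices:

  0-simplices (9): [0], [1], [2], [3], [4], [5], [6], [7], [8]
  1-simplices (18): [0,3], [0,4], [0,5], [0,6], [0,8], [1,7], [2,3], [2,5], [2,7], [3,6], [3,7], [3,8], [4,6], [4,7], [4,8], [5,8], [6,7], [6,8]
  2-simplices (11): [0,3,6], [0,3,8], [0,4,6], [0,4,8], [0,5,8], [0,6,8], [2,3,7], [3,6,7], [3,6,8], [4,6,7], [4,6,8]
  3-simplices (2): [0,3,6,8], [0,4,6,8]

so the chain groups are C_0 ≅ Z^9, C_1 ≅ Z^18, C_2 ≅ Z^11, C_3 ≅ Z^2.

The boundary map ∂_1: C_1 → C_0 maps an edge to its endpoints' difference, ∂[p,q] = q − p. For instance
  ∂[2,3] = [3] − [2].
This gives a 9×18 integer matrix of rank 8; reducing to Smith normal form yields diagonal entries (1,1,1,1,1,1,1,1).

∂_2: C_2 → C_1 acts by ∂[p,q,r] = [q,r] − [p,r] + [p,q]. For instance
  ∂[0,4,8] = [4,8] − [0,8] + [0,4],
  ∂[2,3,7] = [3,7] − [2,7] + [2,3].
The 18×11 boundary matrix has rank 9 and Smith normal form diag(1,1,1,1,1,1,1,1,1).

Boundary ∂_3: C_3 → C_2 sends each 3-simplex σ to the alternating sum Σ_i (−1)^i (σ with its i-th vertex removed). For instance
  ∂[0,4,6,8] = [4,6,8] − [0,6,8] + [0,4,8] − [0,4,6],
  ∂[0,3,6,8] = [3,6,8] − [0,6,8] + [0,3,8] − [0,3,6].
As a 11×2 matrix over Z this has rank 2, with invariant factors (1,1).

Reading off H_k = ker ∂_k / im ∂_{k+1}:

  H_0: rank C_0 − rank ∂_1 = 9 − 8 = 1, and the invariant factors of ∂_1 are all 1, so H_0 = Z.
  H_1: rank ker ∂_1 − rank ∂_2 = (18 − 8) − 9 = 1, and the invariant factors of ∂_2 are all 1, so H_1 = Z.
  H_2: rank ker ∂_2 − rank ∂_3 = (11 − 9) − 2 = 0, and the invariant factors of ∂_3 are all 1, so H_2 = 0.
  H_3: rank ker ∂_3 − rank ∂_4 = (2 − 2) − 0 = 0, and there is no ∂_4, so H_3 = 0.

H_0 ≅ Z,  H_1 ≅ Z,  H_2 = 0,  H_3 = 0.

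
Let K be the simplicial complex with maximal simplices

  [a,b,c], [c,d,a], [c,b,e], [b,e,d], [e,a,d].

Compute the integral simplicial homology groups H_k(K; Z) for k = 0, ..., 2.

H_0 ≅ Z,  H_1 ≅ Z,  H_2 = 0.

Take the total order a < b < c < d < e on the vertex set. Then K (dimension 2) consists of the simplices:

  0-simplices (5): a, b, c, d, e
  1-simplices (10): ab, ac, ad, ae, bc, bd, be, cd, ce, de
  2-simplices (5): abc, acd, ade, bce, bde

giving chain groups C_0 ≅ Z^5, C_1 ≅ Z^10, C_2 ≅ Z^5.

Boundary ∂_1: C_1 → C_0 maps an edge to its endpoints' difference, ∂[p,q] = q − p. For instance
  ∂be = e − b.
This gives a 5×10 integer matrix of rank 4; reducing to Smith normal form yields diagonal entries (1,1,1,1).

Boundary ∂_2: C_2 → C_1 sends each 2-simplex [p,q,r] to [q,r] − [p,r] + [p,q]. For instance
  ∂abc = bc − ac + ab,
  ∂ade = de − ae + ad.
As a 10×5 matrix over Z this has rank 5, with invariant factors (1,1,1,1,1).

Computing H_k = (kernel of ∂_k) / (image of ∂_{k+1}):

  H_0: rank C_0 − rank ∂_1 = 5 − 4 = 1, and the invariant factors of ∂_1 are all 1, so H_0 ≅ Z.
  H_1: rank ker ∂_1 − rank ∂_2 = (10 − 4) − 5 = 1, and the invariant factors of ∂_2 are all 1, so H_1 ≅ Z.
  H_2: rank ker ∂_2 − rank ∂_3 = (5 − 5) − 0 = 0, and there is no ∂_3, so H_2 ≅ 0.

As a check, the Euler characteristic is 5 − 10 + 5 = 0, which agrees with 1 − 1 + 0 = 0.
(K is a triangulation of the Möbius band.)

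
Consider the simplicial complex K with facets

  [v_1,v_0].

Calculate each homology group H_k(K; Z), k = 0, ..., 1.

H_0 ≅ Z,  H_1 = 0.

Fix the vertex order v_0 < v_1 and write every simplex with vertices in increasing order. Then dim K = 1 and the simplices of K are:

  0-simplices (2): [v_0], [v_1]
  1-simplices (1): [v_0,v_1]

Hence C_0 ≅ Z^2, C_1 ≅ Z^1.

Boundary ∂_1: C_1 → C_0 maps an edge to its endpoints' difference, ∂[p,q] = q − p. For instance
  ∂[v_0,v_1] = [v_1] − [v_0].
The 2×1 boundary matrix has rank 1 and Smith normal form diag(1).

From H_k ≅ ker(∂_k) / im(∂_{k+1}) we obtain:

  H_0: rank C_0 − rank ∂_1 = 2 − 1 = 1, and the invariant factors of ∂_1 are all 1, so H_0 ≅ Z.
  H_1: rank ker ∂_1 − rank ∂_2 = (1 − 1) − 0 = 0, and there is no ∂_2, so H_1 ≅ 0.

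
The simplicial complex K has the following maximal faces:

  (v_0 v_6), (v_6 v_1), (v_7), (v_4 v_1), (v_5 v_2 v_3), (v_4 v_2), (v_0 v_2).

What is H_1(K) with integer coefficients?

H_1 = Z.

K has 8 vertices, 8 edges, 1 triangle.
rank ∂_1 = 6, rank ∂_2 = 1 ⇒ b_1 = 8 − 6 − 1 = 1; all invariant factors of ∂_2 are 1 so no torsion. So H_1 = Z.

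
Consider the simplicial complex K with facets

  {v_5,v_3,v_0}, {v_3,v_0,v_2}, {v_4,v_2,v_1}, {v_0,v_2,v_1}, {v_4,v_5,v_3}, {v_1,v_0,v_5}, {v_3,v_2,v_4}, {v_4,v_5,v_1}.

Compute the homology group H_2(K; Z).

H_2 = Z.

Order the vertices as v_0 < v_1 < v_2 < v_3 < v_4 < v_5. Listing each simplex with vertices in this order, K has dimension 2 with simplices:

  0-simplices (6): [v_0], [v_1], [v_2], [v_3], [v_4], [v_5]
  1-simplices (12): [v_0,v_1], [v_0,v_2], [v_0,v_3], [v_0,v_5], [v_1,v_2], [v_1,v_4], [v_1,v_5], [v_2,v_3], [v_2,v_4], [v_3,v_4], [v_3,v_5], [v_4,v_5]
  2-simplices (8): [v_0,v_1,v_2], [v_0,v_1,v_5], [v_0,v_2,v_3], [v_0,v_3,v_5], [v_1,v_2,v_4], [v_1,v_4,v_5], [v_2,v_3,v_4], [v_3,v_4,v_5]

Hence C_0 ≅ Z^6, C_1 ≅ Z^12, C_2 ≅ Z^8.

∂_1: C_1 → C_0 sends each edge [p,q] (with p < q) to q − p. For instance
  ∂[v_3,v_5] = [v_5] − [v_3].
As a 6×12 matrix over Z this has rank 5, with invariant factors (1,1,1,1,1).

The boundary map ∂_2: C_2 → C_1 acts by ∂[p,q,r] = [q,r] − [p,r] + [p,q]. For instance
  ∂[v_0,v_3,v_5] = [v_3,v_5] − [v_0,v_5] + [v_0,v_3],
  ∂[v_0,v_1,v_2] = [v_1,v_2] − [v_0,v_2] + [v_0,v_1].
The 12×8 boundary matrix has rank 7 and Smith normal form diag(1,1,1,1,1,1,1).

Now H_k = ker ∂_k / im ∂_{k+1}, so:

  H_2: rank ker ∂_2 − rank ∂_3 = (8 − 7) − 0 = 1, and there is no ∂_3, so H_2 ≅ Z.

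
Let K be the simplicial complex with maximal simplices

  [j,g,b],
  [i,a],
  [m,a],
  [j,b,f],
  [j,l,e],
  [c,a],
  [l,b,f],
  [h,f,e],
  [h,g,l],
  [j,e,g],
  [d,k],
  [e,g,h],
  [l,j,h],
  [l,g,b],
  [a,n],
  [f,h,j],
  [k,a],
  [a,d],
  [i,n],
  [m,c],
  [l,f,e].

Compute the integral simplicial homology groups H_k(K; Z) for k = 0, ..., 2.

H_0 = Z^2,  H_1 = Z^3 ⊕ Z/2Z,  H_2 = 0.

Take the total order a < b < c < d < e < f < g < h < i < j < k < l < m < n on the vertex set. Then K (dimension 2) consists of the simplices:

  0-simplices (14): a, b, c, d, e, f, g, h, i, j, k, l, m, n
  1-simplices (27): ac, ad, ai, ak, am, an, bf, bg, bj, bl, cm, dk, ef, eg, eh, ej, el, fh, fj, fl, gh, gj, gl, hj, hl, in, jl
  2-simplices (12): bfj, bfl, bgj, bgl, efh, efl, egh, egj, ejl, fhj, ghl, hjl

Hence C_0 ≅ Z^14, C_1 ≅ Z^27, C_2 ≅ Z^12.

∂_1: C_1 → C_0 sends each edge [p,q] (with p < q) to q − p. For instance
  ∂gj = j − g.
The 14×27 boundary matrix has rank 12 and Smith normal form diag(1,1,1,1,1,1,1,1,1,1,1,1).

∂_2: C_2 → C_1 sends each 2-simplex [p,q,r] to [q,r] − [p,r] + [p,q]. For instance
  ∂hjl = jl − hl + hj,
  ∂efl = fl − el + ef.
This gives a 27×12 integer matrix of rank 12; reducing to Smith normal form yields diagonal entries (1,1,1,1,1,1,1,1,1,1,1,2).

From H_k ≅ ker(∂_k) / im(∂_{k+1}) we obtain:

  H_0: rank C_0 − rank ∂_1 = 14 − 12 = 2, and the invariant factors of ∂_1 are all 1, so H_0 = Z^2.
  H_1: rank ker ∂_1 − rank ∂_2 = (27 − 12) − 12 = 3, and ∂_2 has invariant factor 2 > 1, so H_1 = Z^3 ⊕ Z/2Z.
  H_2: rank ker ∂_2 − rank ∂_3 = (12 − 12) − 0 = 0, and there is no ∂_3, so H_2 = 0.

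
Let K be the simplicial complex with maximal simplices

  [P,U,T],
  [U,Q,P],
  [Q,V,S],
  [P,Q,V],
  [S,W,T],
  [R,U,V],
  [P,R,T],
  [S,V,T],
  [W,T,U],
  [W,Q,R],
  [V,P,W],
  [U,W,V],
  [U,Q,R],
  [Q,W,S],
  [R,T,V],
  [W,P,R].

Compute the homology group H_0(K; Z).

We work with the vertex ordering P < Q < R < S < T < U < V < W. The simplices of K, each written with vertices in increasing order, are:

  0-simplices (8): P, Q, R, S, T, U, V, W
  1-simplices (24): PQ, PR, PT, PU, PV, PW, QR, QS, QU, QV, QW, RT, RU, RV, RW, ST, SV, SW, TU, TV, TW, UV, UW, VW
  2-simplices (16): PQU, PQV, PRT, PRW, PTU, PVW, QRU, QRW, QSV, QSW, RTV, RUV, STV, STW, TUW, UVW

giving chain groups C_0 ≅ Z^8, C_1 ≅ Z^24, C_2 ≅ Z^16.

∂_1: C_1 → C_0 sends each edge [p,q] (with p < q) to q − p.
As a 8×24 matrix over Z this has rank 7, with invariant factors (1,1,1,1,1,1,1).

∂_2: C_2 → C_1 sends each 2-simplex [p,q,r] to [q,r] − [p,r] + [p,q]. For instance
  ∂QRW = RW − QW + QR,
  ∂PQU = QU − PU + PQ.
This gives a 24×16 integer matrix of rank 15; reducing to Smith normal form yields diagonal entries (1,1,1,1,1,1,1,1,1,1,1,1,1,1,1).

Now H_k = ker ∂_k / im ∂_{k+1}, so:

  H_0: rank C_0 − rank ∂_1 = 8 − 7 = 1, and the invariant factors of ∂_1 are all 1, so H_0 = Z.

H_0 ≅ Z.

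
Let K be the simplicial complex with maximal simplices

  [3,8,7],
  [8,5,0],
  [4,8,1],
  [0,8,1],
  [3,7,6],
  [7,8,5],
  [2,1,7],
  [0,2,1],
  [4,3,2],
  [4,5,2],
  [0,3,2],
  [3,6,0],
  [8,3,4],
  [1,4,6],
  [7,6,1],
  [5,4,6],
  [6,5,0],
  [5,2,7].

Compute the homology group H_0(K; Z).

H_0 = Z.

K has 9 vertices, 27 edges, 18 triangles.
rank ∂_0 = 0, rank ∂_1 = 8 ⇒ b_0 = 9 − 0 − 8 = 1; all invariant factors of ∂_1 are 1 so no torsion. So H_0 ≅ Z.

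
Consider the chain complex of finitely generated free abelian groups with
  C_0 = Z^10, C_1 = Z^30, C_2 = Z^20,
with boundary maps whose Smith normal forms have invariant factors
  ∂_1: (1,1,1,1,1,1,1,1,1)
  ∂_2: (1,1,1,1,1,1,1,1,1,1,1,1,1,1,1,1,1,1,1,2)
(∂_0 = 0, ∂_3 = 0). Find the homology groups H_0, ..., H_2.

H_0 = Z,  H_1 = Z ⊕ Z/2,  H_2 = 0.

H_0: b_0 = 10 − 0 − 9 = 1; torsion from ∂_1 factors > 1: none. So H_0 = Z.
H_1: b_1 = 30 − 9 − 20 = 1; torsion from ∂_2 factors > 1: [2]. So H_1 = Z ⊕ Z/2.
H_2: b_2 = 20 − 20 − 0 = 0; torsion from ∂_3 factors > 1: none. So H_2 = 0.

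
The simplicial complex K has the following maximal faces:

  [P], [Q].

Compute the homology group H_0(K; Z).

We work with the vertex ordering P < Q. The simplices of K, each written with vertices in increasing order, are:

  0-simplices (2): P, Q

Hence C_0 ≅ Z^2.

Computing H_k = (kernel of ∂_k) / (image of ∂_{k+1}):

  H_0: rank C_0 − rank ∂_1 = 2 − 0 = 2, and there is no ∂_1, so H_0 ≅ Z^2.

(K is a triangulation of a set of 2 points.)

H_0 ≅ Z^2.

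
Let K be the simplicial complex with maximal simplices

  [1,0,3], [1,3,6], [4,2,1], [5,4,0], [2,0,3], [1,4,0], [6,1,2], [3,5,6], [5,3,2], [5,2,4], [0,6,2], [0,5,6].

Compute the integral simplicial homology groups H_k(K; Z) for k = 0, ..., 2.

Take the total order 0 < 1 < 2 < 3 < 4 < 5 < 6 on the vertex set. Then K (dimension 2) consists of the simplices:

  0-simplices (7): [0], [1], [2], [3], [4], [5], [6]
  1-simplices (18): [0,1], [0,2], [0,3], [0,4], [0,5], [0,6], [1,2], [1,3], [1,4], [1,6], [2,3], [2,4], [2,5], [2,6], [3,5], [3,6], [4,5], [5,6]
  2-simplices (12): [0,1,3], [0,1,4], [0,2,3], [0,2,6], [0,4,5], [0,5,6], [1,2,4], [1,2,6], [1,3,6], [2,3,5], [2,4,5], [3,5,6]

giving chain groups C_0 ≅ Z^7, C_1 ≅ Z^18, C_2 ≅ Z^12.

The boundary map ∂_1: C_1 → C_0 sends each edge [p,q] (with p < q) to q − p. For instance
  ∂[0,3] = [3] − [0].
The resulting 7×18 matrix has rank 6, and its Smith normal form has invariant factors (1,1,1,1,1,1).

∂_2: C_2 → C_1 sends each 2-simplex [p,q,r] to [q,r] − [p,r] + [p,q]. For instance
  ∂[0,5,6] = [5,6] − [0,6] + [0,5],
  ∂[0,4,5] = [4,5] − [0,5] + [0,4].
The 18×12 boundary matrix has rank 12 and Smith normal form diag(1,1,1,1,1,1,1,1,1,1,1,2).

From H_k ≅ ker(∂_k) / im(∂_{k+1}) we obtain:

  H_0: rank C_0 − rank ∂_1 = 7 − 6 = 1, and the invariant factors of ∂_1 are all 1, so H_0 = Z.
  H_1: rank ker ∂_1 − rank ∂_2 = (18 − 6) − 12 = 0, and ∂_2 has invariant factor 2 > 1, so H_1 = Z/2.
  H_2: rank ker ∂_2 − rank ∂_3 = (12 − 12) − 0 = 0, and there is no ∂_3, so H_2 = 0.

(K is a triangulation of the real projective plane RP^2.)

H_0 ≅ Z,  H_1 ≅ Z/2,  H_2 = 0.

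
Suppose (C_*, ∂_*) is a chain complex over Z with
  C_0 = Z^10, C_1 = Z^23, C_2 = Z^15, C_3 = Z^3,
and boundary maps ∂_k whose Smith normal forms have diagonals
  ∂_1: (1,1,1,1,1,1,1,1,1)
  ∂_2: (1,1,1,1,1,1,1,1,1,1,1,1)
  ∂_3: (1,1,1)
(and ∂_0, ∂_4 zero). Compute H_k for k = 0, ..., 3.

H_0 ≅ Z,  H_1 ≅ Z^2,  H_2 = 0,  H_3 = 0.

H_0: b_0 = 10 − 0 − 9 = 1; torsion from ∂_1 factors > 1: none. So H_0 ≅ Z.
H_1: b_1 = 23 − 9 − 12 = 2; torsion from ∂_2 factors > 1: none. So H_1 ≅ Z^2.
H_2: b_2 = 15 − 12 − 3 = 0; torsion from ∂_3 factors > 1: none. So H_2 ≅ 0.
H_3: b_3 = 3 − 3 − 0 = 0; torsion from ∂_4 factors > 1: none. So H_3 ≅ 0.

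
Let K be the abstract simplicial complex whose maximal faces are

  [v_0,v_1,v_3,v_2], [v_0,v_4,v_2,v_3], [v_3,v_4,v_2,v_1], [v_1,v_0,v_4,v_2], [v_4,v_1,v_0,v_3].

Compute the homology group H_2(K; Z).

Order the vertices as v_0 < v_1 < v_2 < v_3 < v_4. Listing each simplex with vertices in this order, K has dimension 3 with simplices:

  0-simplices (5): [v_0], [v_1], [v_2], [v_3], [v_4]
  1-simplices (10): [v_0,v_1], [v_0,v_2], [v_0,v_3], [v_0,v_4], [v_1,v_2], [v_1,v_3], [v_1,v_4], [v_2,v_3], [v_2,v_4], [v_3,v_4]
  2-simplices (10): [v_0,v_1,v_2], [v_0,v_1,v_3], [v_0,v_1,v_4], [v_0,v_2,v_3], [v_0,v_2,v_4], [v_0,v_3,v_4], [v_1,v_2,v_3], [v_1,v_2,v_4], [v_1,v_3,v_4], [v_2,v_3,v_4]
  3-simplices (5): [v_0,v_1,v_2,v_3], [v_0,v_1,v_2,v_4], [v_0,v_1,v_3,v_4], [v_0,v_2,v_3,v_4], [v_1,v_2,v_3,v_4]

Hence C_0 ≅ Z^5, C_1 ≅ Z^10, C_2 ≅ Z^10, C_3 ≅ Z^5.

The boundary map ∂_1: C_1 → C_0 maps an edge to its endpoints' difference, ∂[p,q] = q − p. For instance
  ∂[v_0,v_4] = [v_4] − [v_0].
The 5×10 boundary matrix has rank 4 and Smith normal form diag(1,1,1,1).

The boundary map ∂_2: C_2 → C_1 sends each 2-simplex [p,q,r] to [q,r] − [p,r] + [p,q]. For instance
  ∂[v_1,v_3,v_4] = [v_3,v_4] − [v_1,v_4] + [v_1,v_3],
  ∂[v_0,v_1,v_3] = [v_1,v_3] − [v_0,v_3] + [v_0,v_1].
The 10×10 boundary matrix has rank 6 and Smith normal form diag(1,1,1,1,1,1).

The boundary map ∂_3: C_3 → C_2 sends each 3-simplex σ to the alternating sum Σ_i (−1)^i (σ with its i-th vertex removed). For instance
  ∂[v_0,v_1,v_3,v_4] = [v_1,v_3,v_4] − [v_0,v_3,v_4] + [v_0,v_1,v_4] − [v_0,v_1,v_3],
  ∂[v_1,v_2,v_3,v_4] = [v_2,v_3,v_4] − [v_1,v_3,v_4] + [v_1,v_2,v_4] − [v_1,v_2,v_3].
This gives a 10×5 integer matrix of rank 4; reducing to Smith normal form yields diagonal entries (1,1,1,1).

From H_k ≅ ker(∂_k) / im(∂_{k+1}) we obtain:

  H_2: rank ker ∂_2 − rank ∂_3 = (10 − 6) − 4 = 0, and the invariant factors of ∂_3 are all 1, so H_2 = 0.

(K is a triangulation of the 3-sphere S^3.)

H_2 ≅ 0.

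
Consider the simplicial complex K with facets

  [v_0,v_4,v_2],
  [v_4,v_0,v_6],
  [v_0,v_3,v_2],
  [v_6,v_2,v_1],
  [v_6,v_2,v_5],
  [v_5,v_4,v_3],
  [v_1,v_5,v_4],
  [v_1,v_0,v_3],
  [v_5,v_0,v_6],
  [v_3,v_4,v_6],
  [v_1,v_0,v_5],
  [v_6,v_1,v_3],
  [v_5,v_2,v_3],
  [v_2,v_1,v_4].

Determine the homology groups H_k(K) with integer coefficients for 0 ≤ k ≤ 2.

Fix the vertex order v_0 < v_1 < v_2 < v_3 < v_4 < v_5 < v_6 and write every simplex with vertices in increasing order. Then dim K = 2 and the simplices of K are:

  0-simplices (7): [v_0], [v_1], [v_2], [v_3], [v_4], [v_5], [v_6]
  1-simplices (21): (21 of them)
  2-simplices (14): (14 of them)

so the chain groups are C_0 ≅ Z^7, C_1 ≅ Z^21, C_2 ≅ Z^14.

The boundary map ∂_1: C_1 → C_0 is given by ∂[p,q] = [q] − [p]. For instance
  ∂[v_3,v_6] = [v_6] − [v_3].
The resulting 7×21 matrix has rank 6, and its Smith normal form has invariant factors (1,1,1,1,1,1).

The boundary map ∂_2: C_2 → C_1 sends each 2-simplex [p,q,r] to [q,r] − [p,r] + [p,q]. For instance
  ∂[v_1,v_2,v_6] = [v_2,v_6] − [v_1,v_6] + [v_1,v_2],
  ∂[v_0,v_5,v_6] = [v_5,v_6] − [v_0,v_6] + [v_0,v_5].
The 21×14 boundary matrix has rank 13 and Smith normal form diag(1,1,1,1,1,1,1,1,1,1,1,1,1).

Reading off H_k = ker ∂_k / im ∂_{k+1}:

  H_0: rank C_0 − rank ∂_1 = 7 − 6 = 1, and the invariant factors of ∂_1 are all 1, so H_0 ≅ Z.
  H_1: rank ker ∂_1 − rank ∂_2 = (21 − 6) − 13 = 2, and the invariant factors of ∂_2 are all 1, so H_1 ≅ Z^2.
  H_2: rank ker ∂_2 − rank ∂_3 = (14 − 13) − 0 = 1, and there is no ∂_3, so H_2 ≅ Z.

(K is a triangulation of the torus T^2.)

H_0 ≅ Z,  H_1 ≅ Z^2,  H_2 ≅ Z.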